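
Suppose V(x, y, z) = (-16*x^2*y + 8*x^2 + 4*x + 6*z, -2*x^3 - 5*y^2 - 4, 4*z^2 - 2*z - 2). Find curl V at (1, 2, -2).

(0, 6, 10)

(∇×V)₁ = ∂V₃/∂y − ∂V₂/∂z = 0
(∇×V)₂ = ∂V₁/∂z − ∂V₃/∂x = 6
(∇×V)₃ = ∂V₂/∂x − ∂V₁/∂y = 10*x^2
∇×V = (0, 6, 10*x^2)
At (1, 2, -2): (0, 6, 10).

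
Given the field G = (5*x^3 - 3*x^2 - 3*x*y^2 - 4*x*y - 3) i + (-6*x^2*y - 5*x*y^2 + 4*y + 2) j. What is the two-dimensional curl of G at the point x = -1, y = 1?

-3

∂G₂/∂x = -12*x*y - 5*y^2
∂G₁/∂y = -6*x*y - 4*x
Scalar curl = -6*x*y + 4*x - 5*y^2
At (-1, 1): -3.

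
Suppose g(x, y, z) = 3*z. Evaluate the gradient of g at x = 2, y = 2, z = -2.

(0, 0, 3)

∂g/∂x = 0
∂g/∂y = 0
∂g/∂z = 3
∇g = (0, 0, 3)
At (2, 2, -2): (0, 0, 3).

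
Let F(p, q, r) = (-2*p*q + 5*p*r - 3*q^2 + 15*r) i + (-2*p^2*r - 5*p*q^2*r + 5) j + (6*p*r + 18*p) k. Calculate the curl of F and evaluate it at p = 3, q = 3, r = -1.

(∇×F)₁ = ∂F₃/∂q − ∂F₂/∂r = 2*p^2 + 5*p*q^2
(∇×F)₂ = ∂F₁/∂r − ∂F₃/∂p = 5*p - 6*r - 3
(∇×F)₃ = ∂F₂/∂p − ∂F₁/∂q = -4*p*r + 2*p - 5*q^2*r + 6*q
∇×F = (2*p^2 + 5*p*q^2, 5*p - 6*r - 3, -4*p*r + 2*p - 5*q^2*r + 6*q)
At (3, 3, -1): (153, 18, 81).

(153, 18, 81)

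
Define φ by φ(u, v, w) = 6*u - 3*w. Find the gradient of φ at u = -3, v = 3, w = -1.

(6, 0, -3)

∂φ/∂u = 6
∂φ/∂v = 0
∂φ/∂w = -3
∇φ = (6, 0, -3)
At (-3, 3, -1): (6, 0, -3).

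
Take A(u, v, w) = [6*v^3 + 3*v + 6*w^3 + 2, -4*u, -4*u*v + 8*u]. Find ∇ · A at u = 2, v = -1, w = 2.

0

∂A₁/∂u = 0
∂A₂/∂v = 0
∂A₃/∂w = 0
∇·A = 0
At (2, -1, 2): 0.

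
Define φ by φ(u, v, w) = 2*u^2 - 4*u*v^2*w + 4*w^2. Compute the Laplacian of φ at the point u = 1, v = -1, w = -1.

∂²φ/∂u² = 4
∂²φ/∂v² = -8*u*w
∂²φ/∂w² = 8
∇²φ = -8*u*w + 12
At (1, -1, -1): 20.

20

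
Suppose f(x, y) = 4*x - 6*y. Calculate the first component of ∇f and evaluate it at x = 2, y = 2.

4

(∇f)_1 = ∂f/∂x = 4
At (2, 2): 4.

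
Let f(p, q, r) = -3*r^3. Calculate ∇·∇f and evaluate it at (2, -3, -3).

∂²f/∂p² = 0
∂²f/∂q² = 0
∂²f/∂r² = -18*r
∇²f = -18*r
At (2, -3, -3): 54.

54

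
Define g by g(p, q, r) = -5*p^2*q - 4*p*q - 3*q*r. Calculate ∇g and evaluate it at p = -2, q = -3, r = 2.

∂g/∂p = -10*p*q - 4*q
∂g/∂q = -5*p^2 - 4*p - 3*r
∂g/∂r = -3*q
∇g = (-10*p*q - 4*q, -5*p^2 - 4*p - 3*r, -3*q)
At (-2, -3, 2): (-48, -18, 9).

(-48, -18, 9)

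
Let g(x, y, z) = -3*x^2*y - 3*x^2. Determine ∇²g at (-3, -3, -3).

∂²g/∂x² = -6*(y + 1)
∂²g/∂y² = 0
∂²g/∂z² = 0
∇²g = -6*y - 6
At (-3, -3, -3): 12.

12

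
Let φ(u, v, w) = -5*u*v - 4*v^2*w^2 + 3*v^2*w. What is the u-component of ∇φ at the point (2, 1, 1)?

(∇φ)_1 = ∂φ/∂u = -5*v
At (2, 1, 1): -5.

-5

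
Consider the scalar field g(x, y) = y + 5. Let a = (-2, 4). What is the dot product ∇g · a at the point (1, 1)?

4

∂g/∂x = 0
∂g/∂y = 1
∇g at (1, 1) = (0, 1)
∇g · a = (0)(-2) + (1)(4) = 4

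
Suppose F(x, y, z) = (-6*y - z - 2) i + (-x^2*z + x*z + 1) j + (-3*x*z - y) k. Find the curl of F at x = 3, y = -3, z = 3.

(5, 8, -9)

(∇×F)₁ = ∂F₃/∂y − ∂F₂/∂z = x^2 - x - 1
(∇×F)₂ = ∂F₁/∂z − ∂F₃/∂x = 3*z - 1
(∇×F)₃ = ∂F₂/∂x − ∂F₁/∂y = -2*x*z + z + 6
∇×F = (x^2 - x - 1, 3*z - 1, -2*x*z + z + 6)
At (3, -3, 3): (5, 8, -9).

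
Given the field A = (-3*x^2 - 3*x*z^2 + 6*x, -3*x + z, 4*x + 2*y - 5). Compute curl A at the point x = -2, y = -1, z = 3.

(1, 32, -3)

(∇×A)₁ = ∂A₃/∂y − ∂A₂/∂z = 1
(∇×A)₂ = ∂A₁/∂z − ∂A₃/∂x = -6*x*z - 4
(∇×A)₃ = ∂A₂/∂x − ∂A₁/∂y = -3
∇×A = (1, -6*x*z - 4, -3)
At (-2, -1, 3): (1, 32, -3).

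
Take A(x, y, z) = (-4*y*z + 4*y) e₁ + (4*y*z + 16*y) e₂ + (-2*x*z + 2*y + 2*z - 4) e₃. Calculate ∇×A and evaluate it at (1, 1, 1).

(-2, -2, 0)

(∇×A)₁ = ∂A₃/∂y − ∂A₂/∂z = -4*y + 2
(∇×A)₂ = ∂A₁/∂z − ∂A₃/∂x = -4*y + 2*z
(∇×A)₃ = ∂A₂/∂x − ∂A₁/∂y = 4*z - 4
∇×A = (-4*y + 2, -4*y + 2*z, 4*z - 4)
At (1, 1, 1): (-2, -2, 0).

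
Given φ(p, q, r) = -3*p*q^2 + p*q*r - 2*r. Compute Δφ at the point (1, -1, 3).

-6

∂²φ/∂p² = 0
∂²φ/∂q² = -6*p
∂²φ/∂r² = 0
∇²φ = -6*p
At (1, -1, 3): -6.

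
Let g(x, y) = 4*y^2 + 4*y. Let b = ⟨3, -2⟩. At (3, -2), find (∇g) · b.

24

∂g/∂x = 0
∂g/∂y = 8*y + 4
∇g at (3, -2) = (0, -12)
∇g · b = (0)(3) + (-12)(-2) = 24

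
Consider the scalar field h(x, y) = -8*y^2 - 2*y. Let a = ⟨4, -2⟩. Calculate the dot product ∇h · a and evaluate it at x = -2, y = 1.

36

∂h/∂x = 0
∂h/∂y = -16*y - 2
∇h at (-2, 1) = (0, -18)
∇h · a = (0)(4) + (-18)(-2) = 36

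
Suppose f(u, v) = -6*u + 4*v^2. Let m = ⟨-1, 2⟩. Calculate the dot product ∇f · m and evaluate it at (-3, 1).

∂f/∂u = -6
∂f/∂v = 8*v
∇f at (-3, 1) = (-6, 8)
∇f · m = (-6)(-1) + (8)(2) = 22

22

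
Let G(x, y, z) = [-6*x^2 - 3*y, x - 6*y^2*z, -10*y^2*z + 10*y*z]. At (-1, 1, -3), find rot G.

(36, 0, 4)

(∇×G)₁ = ∂G₃/∂y − ∂G₂/∂z = 6*y^2 - 20*y*z + 10*z
(∇×G)₂ = ∂G₁/∂z − ∂G₃/∂x = 0
(∇×G)₃ = ∂G₂/∂x − ∂G₁/∂y = 4
∇×G = (6*y^2 - 20*y*z + 10*z, 0, 4)
At (-1, 1, -3): (36, 0, 4).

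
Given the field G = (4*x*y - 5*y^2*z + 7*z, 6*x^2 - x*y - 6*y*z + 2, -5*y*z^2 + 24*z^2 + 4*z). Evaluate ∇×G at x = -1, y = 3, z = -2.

(∇×G)₁ = ∂G₃/∂y − ∂G₂/∂z = 6*y - 5*z^2
(∇×G)₂ = ∂G₁/∂z − ∂G₃/∂x = -5*y^2 + 7
(∇×G)₃ = ∂G₂/∂x − ∂G₁/∂y = 8*x + 10*y*z - y
∇×G = (6*y - 5*z^2, -5*y^2 + 7, 8*x + 10*y*z - y)
At (-1, 3, -2): (-2, -38, -71).

(-2, -38, -71)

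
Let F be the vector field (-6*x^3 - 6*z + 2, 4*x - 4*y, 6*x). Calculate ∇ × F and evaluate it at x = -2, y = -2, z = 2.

(0, -12, 4)

(∇×F)₁ = ∂F₃/∂y − ∂F₂/∂z = 0
(∇×F)₂ = ∂F₁/∂z − ∂F₃/∂x = -12
(∇×F)₃ = ∂F₂/∂x − ∂F₁/∂y = 4
∇×F = (0, -12, 4)
At (-2, -2, 2): (0, -12, 4).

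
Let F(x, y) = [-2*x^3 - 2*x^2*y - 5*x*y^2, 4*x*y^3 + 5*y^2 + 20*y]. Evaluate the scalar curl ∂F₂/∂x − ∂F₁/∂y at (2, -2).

-64

∂F₂/∂x = 4*y^3
∂F₁/∂y = -2*x^2 - 10*x*y
Scalar curl = 2*x^2 + 10*x*y + 4*y^3
At (2, -2): -64.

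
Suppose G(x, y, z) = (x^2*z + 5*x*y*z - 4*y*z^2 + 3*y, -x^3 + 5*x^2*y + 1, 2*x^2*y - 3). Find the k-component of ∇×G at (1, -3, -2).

(∇×G)_3 = ∂G₂/∂x − ∂G₁/∂y
= -3*x^2 + 10*x*y − (5*x*z - 4*z^2 + 3)
= -3*x^2 + 10*x*y - 5*x*z + 4*z^2 - 3
At (1, -3, -2): -10.

-10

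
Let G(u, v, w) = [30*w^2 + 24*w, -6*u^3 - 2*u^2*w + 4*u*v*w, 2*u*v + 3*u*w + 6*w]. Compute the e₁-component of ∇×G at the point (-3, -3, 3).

(∇×G)_1 = ∂G₃/∂v − ∂G₂/∂w
= 2*u − (-2*u^2 + 4*u*v)
= 2*u^2 - 4*u*v + 2*u
At (-3, -3, 3): -24.

-24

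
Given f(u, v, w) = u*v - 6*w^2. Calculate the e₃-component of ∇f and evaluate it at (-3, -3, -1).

12

(∇f)_3 = ∂f/∂w = -12*w
At (-3, -3, -1): 12.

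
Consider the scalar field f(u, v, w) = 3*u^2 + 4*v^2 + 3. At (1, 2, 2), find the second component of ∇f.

(∇f)_2 = ∂f/∂v = 8*v
At (1, 2, 2): 16.

16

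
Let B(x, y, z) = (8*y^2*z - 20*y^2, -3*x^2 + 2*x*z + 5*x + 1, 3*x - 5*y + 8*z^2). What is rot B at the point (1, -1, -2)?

(∇×B)₁ = ∂B₃/∂y − ∂B₂/∂z = -2*x - 5
(∇×B)₂ = ∂B₁/∂z − ∂B₃/∂x = 8*y^2 - 3
(∇×B)₃ = ∂B₂/∂x − ∂B₁/∂y = -6*x - 16*y*z + 40*y + 2*z + 5
∇×B = (-2*x - 5, 8*y^2 - 3, -6*x - 16*y*z + 40*y + 2*z + 5)
At (1, -1, -2): (-7, 5, -77).

(-7, 5, -77)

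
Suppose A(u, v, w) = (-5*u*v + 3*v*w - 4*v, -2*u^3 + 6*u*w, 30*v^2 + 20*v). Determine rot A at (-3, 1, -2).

(98, 3, -71)

(∇×A)₁ = ∂A₃/∂v − ∂A₂/∂w = -6*u + 60*v + 20
(∇×A)₂ = ∂A₁/∂w − ∂A₃/∂u = 3*v
(∇×A)₃ = ∂A₂/∂u − ∂A₁/∂v = -6*u^2 + 5*u + 3*w + 4
∇×A = (-6*u + 60*v + 20, 3*v, -6*u^2 + 5*u + 3*w + 4)
At (-3, 1, -2): (98, 3, -71).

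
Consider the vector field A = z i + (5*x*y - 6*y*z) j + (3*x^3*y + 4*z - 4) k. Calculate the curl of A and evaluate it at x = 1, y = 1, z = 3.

(9, -8, 5)

(∇×A)₁ = ∂A₃/∂y − ∂A₂/∂z = 3*x^3 + 6*y
(∇×A)₂ = ∂A₁/∂z − ∂A₃/∂x = -9*x^2*y + 1
(∇×A)₃ = ∂A₂/∂x − ∂A₁/∂y = 5*y
∇×A = (3*x^3 + 6*y, -9*x^2*y + 1, 5*y)
At (1, 1, 3): (9, -8, 5).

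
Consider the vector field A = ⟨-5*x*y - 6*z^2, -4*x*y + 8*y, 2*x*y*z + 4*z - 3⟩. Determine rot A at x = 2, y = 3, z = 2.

(8, -36, -2)

(∇×A)₁ = ∂A₃/∂y − ∂A₂/∂z = 2*x*z
(∇×A)₂ = ∂A₁/∂z − ∂A₃/∂x = -2*y*z - 12*z
(∇×A)₃ = ∂A₂/∂x − ∂A₁/∂y = 5*x - 4*y
∇×A = (2*x*z, -2*y*z - 12*z, 5*x - 4*y)
At (2, 3, 2): (8, -36, -2).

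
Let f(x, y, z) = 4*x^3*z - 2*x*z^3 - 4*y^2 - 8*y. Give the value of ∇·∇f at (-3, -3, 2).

-80

∂²f/∂x² = 24*x*z
∂²f/∂y² = -8
∂²f/∂z² = -12*x*z
∇²f = 12*x*z - 8
At (-3, -3, 2): -80.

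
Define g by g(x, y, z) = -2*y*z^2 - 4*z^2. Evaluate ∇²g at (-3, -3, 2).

4

∂²g/∂x² = 0
∂²g/∂y² = 0
∂²g/∂z² = -4*(y + 2)
∇²g = -4*y - 8
At (-3, -3, 2): 4.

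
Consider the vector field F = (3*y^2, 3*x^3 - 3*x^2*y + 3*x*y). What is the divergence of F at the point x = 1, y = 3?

∂F₁/∂x = 0
∂F₂/∂y = -3*x^2 + 3*x
∇·F = -3*x^2 + 3*x
At (1, 3): 0.

0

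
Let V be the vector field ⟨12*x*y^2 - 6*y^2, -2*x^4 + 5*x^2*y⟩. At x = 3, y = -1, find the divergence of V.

57

∂V₁/∂x = 12*y^2
∂V₂/∂y = 5*x^2
∇·V = 5*x^2 + 12*y^2
At (3, -1): 57.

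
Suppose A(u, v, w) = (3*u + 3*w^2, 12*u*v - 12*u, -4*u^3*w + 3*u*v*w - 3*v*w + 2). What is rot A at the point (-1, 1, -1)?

(6, -15, 0)

(∇×A)₁ = ∂A₃/∂v − ∂A₂/∂w = 3*u*w - 3*w
(∇×A)₂ = ∂A₁/∂w − ∂A₃/∂u = 12*u^2*w - 3*v*w + 6*w
(∇×A)₃ = ∂A₂/∂u − ∂A₁/∂v = 12*v - 12
∇×A = (3*u*w - 3*w, 12*u^2*w - 3*v*w + 6*w, 12*v - 12)
At (-1, 1, -1): (6, -15, 0).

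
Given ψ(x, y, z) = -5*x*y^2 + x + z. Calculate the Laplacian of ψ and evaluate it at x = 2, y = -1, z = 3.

∂²ψ/∂x² = 0
∂²ψ/∂y² = -10*x
∂²ψ/∂z² = 0
∇²ψ = -10*x
At (2, -1, 3): -20.

-20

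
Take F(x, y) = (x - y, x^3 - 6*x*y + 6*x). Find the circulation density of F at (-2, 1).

13

∂F₂/∂x = 3*x^2 - 6*y + 6
∂F₁/∂y = -1
Scalar curl = 3*x^2 - 6*y + 7
At (-2, 1): 13.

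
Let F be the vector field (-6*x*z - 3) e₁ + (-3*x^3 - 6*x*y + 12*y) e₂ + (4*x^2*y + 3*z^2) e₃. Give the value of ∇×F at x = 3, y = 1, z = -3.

(∇×F)₁ = ∂F₃/∂y − ∂F₂/∂z = 4*x^2
(∇×F)₂ = ∂F₁/∂z − ∂F₃/∂x = -8*x*y - 6*x
(∇×F)₃ = ∂F₂/∂x − ∂F₁/∂y = -9*x^2 - 6*y
∇×F = (4*x^2, -8*x*y - 6*x, -9*x^2 - 6*y)
At (3, 1, -3): (36, -42, -87).

(36, -42, -87)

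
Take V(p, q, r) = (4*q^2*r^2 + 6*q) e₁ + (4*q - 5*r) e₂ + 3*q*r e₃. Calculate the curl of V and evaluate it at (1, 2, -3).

(∇×V)₁ = ∂V₃/∂q − ∂V₂/∂r = 3*r + 5
(∇×V)₂ = ∂V₁/∂r − ∂V₃/∂p = 8*q^2*r
(∇×V)₃ = ∂V₂/∂p − ∂V₁/∂q = -8*q*r^2 - 6
∇×V = (3*r + 5, 8*q^2*r, -8*q*r^2 - 6)
At (1, 2, -3): (-4, -96, -150).

(-4, -96, -150)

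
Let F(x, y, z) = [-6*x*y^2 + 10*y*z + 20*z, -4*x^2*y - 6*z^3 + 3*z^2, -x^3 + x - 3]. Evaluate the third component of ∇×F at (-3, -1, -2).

32

(∇×F)_3 = ∂F₂/∂x − ∂F₁/∂y
= -8*x*y − (-12*x*y + 10*z)
= 4*x*y - 10*z
At (-3, -1, -2): 32.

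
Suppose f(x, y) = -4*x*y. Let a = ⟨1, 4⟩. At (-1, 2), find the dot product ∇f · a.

∂f/∂x = -4*y
∂f/∂y = -4*x
∇f at (-1, 2) = (-8, 4)
∇f · a = (-8)(1) + (4)(4) = 8

8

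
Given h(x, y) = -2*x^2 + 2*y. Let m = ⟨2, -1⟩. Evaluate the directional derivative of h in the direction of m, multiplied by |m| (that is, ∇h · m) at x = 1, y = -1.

∂h/∂x = -4*x
∂h/∂y = 2
∇h at (1, -1) = (-4, 2)
∇h · m = (-4)(2) + (2)(-1) = -10

-10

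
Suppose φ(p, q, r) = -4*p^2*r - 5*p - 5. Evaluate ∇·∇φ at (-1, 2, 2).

-16

∂²φ/∂p² = -8*r
∂²φ/∂q² = 0
∂²φ/∂r² = 0
∇²φ = -8*r
At (-1, 2, 2): -16.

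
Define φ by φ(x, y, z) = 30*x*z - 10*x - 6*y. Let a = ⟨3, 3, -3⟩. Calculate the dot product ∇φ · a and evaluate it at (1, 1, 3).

132

∂φ/∂x = 30*z - 10
∂φ/∂y = -6
∂φ/∂z = 30*x
∇φ at (1, 1, 3) = (80, -6, 30)
∇φ · a = (80)(3) + (-6)(3) + (30)(-3) = 132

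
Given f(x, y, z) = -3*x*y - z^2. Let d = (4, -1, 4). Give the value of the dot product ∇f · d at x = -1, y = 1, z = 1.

∂f/∂x = -3*y
∂f/∂y = -3*x
∂f/∂z = -2*z
∇f at (-1, 1, 1) = (-3, 3, -2)
∇f · d = (-3)(4) + (3)(-1) + (-2)(4) = -23

-23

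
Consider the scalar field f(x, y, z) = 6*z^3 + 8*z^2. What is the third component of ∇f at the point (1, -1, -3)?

114

(∇f)_3 = ∂f/∂z = 18*z^2 + 16*z
At (1, -1, -3): 114.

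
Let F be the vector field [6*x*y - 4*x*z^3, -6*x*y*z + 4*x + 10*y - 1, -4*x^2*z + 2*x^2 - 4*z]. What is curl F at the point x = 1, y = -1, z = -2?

(∇×F)₁ = ∂F₃/∂y − ∂F₂/∂z = 6*x*y
(∇×F)₂ = ∂F₁/∂z − ∂F₃/∂x = -12*x*z^2 + 8*x*z - 4*x
(∇×F)₃ = ∂F₂/∂x − ∂F₁/∂y = -6*x - 6*y*z + 4
∇×F = (6*x*y, -12*x*z^2 + 8*x*z - 4*x, -6*x - 6*y*z + 4)
At (1, -1, -2): (-6, -68, -14).

(-6, -68, -14)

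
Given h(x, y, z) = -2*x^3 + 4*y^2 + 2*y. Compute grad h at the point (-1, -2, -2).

∂h/∂x = -6*x^2
∂h/∂y = 8*y + 2
∂h/∂z = 0
∇h = (-6*x^2, 8*y + 2, 0)
At (-1, -2, -2): (-6, -14, 0).

(-6, -14, 0)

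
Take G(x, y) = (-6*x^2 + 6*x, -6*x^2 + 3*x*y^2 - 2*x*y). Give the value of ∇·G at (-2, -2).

∂G₁/∂x = -12*x + 6
∂G₂/∂y = 6*x*y - 2*x
∇·G = 6*x*y - 14*x + 6
At (-2, -2): 58.

58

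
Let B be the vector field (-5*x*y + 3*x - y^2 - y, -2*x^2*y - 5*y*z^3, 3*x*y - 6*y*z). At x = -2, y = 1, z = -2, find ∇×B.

(66, -3, 1)

(∇×B)₁ = ∂B₃/∂y − ∂B₂/∂z = 3*x + 15*y*z^2 - 6*z
(∇×B)₂ = ∂B₁/∂z − ∂B₃/∂x = -3*y
(∇×B)₃ = ∂B₂/∂x − ∂B₁/∂y = -4*x*y + 5*x + 2*y + 1
∇×B = (3*x + 15*y*z^2 - 6*z, -3*y, -4*x*y + 5*x + 2*y + 1)
At (-2, 1, -2): (66, -3, 1).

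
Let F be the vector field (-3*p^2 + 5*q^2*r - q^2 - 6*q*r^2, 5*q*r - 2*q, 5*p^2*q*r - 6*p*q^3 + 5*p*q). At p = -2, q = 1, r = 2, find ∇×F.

(61, 22, 6)

(∇×F)₁ = ∂F₃/∂q − ∂F₂/∂r = 5*p^2*r - 18*p*q^2 + 5*p - 5*q
(∇×F)₂ = ∂F₁/∂r − ∂F₃/∂p = -10*p*q*r + 6*q^3 + 5*q^2 - 12*q*r - 5*q
(∇×F)₃ = ∂F₂/∂p − ∂F₁/∂q = -10*q*r + 2*q + 6*r^2
∇×F = (5*p^2*r - 18*p*q^2 + 5*p - 5*q, -10*p*q*r + 6*q^3 + 5*q^2 - 12*q*r - 5*q, -10*q*r + 2*q + 6*r^2)
At (-2, 1, 2): (61, 22, 6).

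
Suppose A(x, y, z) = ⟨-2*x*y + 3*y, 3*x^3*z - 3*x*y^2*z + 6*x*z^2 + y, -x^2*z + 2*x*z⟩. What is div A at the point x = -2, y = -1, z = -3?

∂A₁/∂x = -2*y
∂A₂/∂y = -6*x*y*z + 1
∂A₃/∂z = -x^2 + 2*x
∇·A = -x^2 - 6*x*y*z + 2*x - 2*y + 1
At (-2, -1, -3): 31.

31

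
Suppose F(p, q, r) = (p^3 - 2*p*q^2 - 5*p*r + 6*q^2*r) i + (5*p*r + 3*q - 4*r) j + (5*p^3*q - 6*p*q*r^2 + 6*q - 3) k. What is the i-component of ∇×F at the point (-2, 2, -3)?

88

(∇×F)_1 = ∂F₃/∂q − ∂F₂/∂r
= 5*p^3 - 6*p*r^2 + 6 − (5*p - 4)
= 5*p^3 - 6*p*r^2 - 5*p + 10
At (-2, 2, -3): 88.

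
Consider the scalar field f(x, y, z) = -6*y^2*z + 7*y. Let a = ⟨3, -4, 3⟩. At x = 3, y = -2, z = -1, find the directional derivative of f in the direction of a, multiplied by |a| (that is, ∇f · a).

∂f/∂x = 0
∂f/∂y = -12*y*z + 7
∂f/∂z = -6*y^2
∇f at (3, -2, -1) = (0, -17, -24)
∇f · a = (0)(3) + (-17)(-4) + (-24)(3) = -4

-4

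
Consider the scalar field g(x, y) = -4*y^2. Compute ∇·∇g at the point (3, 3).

∂²g/∂x² = 0
∂²g/∂y² = -8
∇²g = -8
At (3, 3): -8.

-8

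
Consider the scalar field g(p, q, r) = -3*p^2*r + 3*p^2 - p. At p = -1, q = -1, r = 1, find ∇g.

∂g/∂p = -6*p*r + 6*p - 1
∂g/∂q = 0
∂g/∂r = -3*p^2
∇g = (-6*p*r + 6*p - 1, 0, -3*p^2)
At (-1, -1, 1): (-1, 0, -3).

(-1, 0, -3)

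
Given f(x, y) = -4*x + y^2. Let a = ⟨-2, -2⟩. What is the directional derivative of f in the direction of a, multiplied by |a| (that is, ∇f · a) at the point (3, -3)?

∂f/∂x = -4
∂f/∂y = 2*y
∇f at (3, -3) = (-4, -6)
∇f · a = (-4)(-2) + (-6)(-2) = 20

20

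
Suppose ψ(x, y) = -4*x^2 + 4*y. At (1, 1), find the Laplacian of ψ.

-8

∂²ψ/∂x² = -8
∂²ψ/∂y² = 0
∇²ψ = -8
At (1, 1): -8.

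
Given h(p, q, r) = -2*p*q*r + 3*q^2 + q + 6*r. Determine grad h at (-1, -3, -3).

∂h/∂p = -2*q*r
∂h/∂q = -2*p*r + 6*q + 1
∂h/∂r = -2*p*q + 6
∇h = (-2*q*r, -2*p*r + 6*q + 1, -2*p*q + 6)
At (-1, -3, -3): (-18, -23, 0).

(-18, -23, 0)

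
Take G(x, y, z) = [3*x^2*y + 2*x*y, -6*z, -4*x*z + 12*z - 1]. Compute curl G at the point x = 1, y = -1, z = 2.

(6, 8, -5)

(∇×G)₁ = ∂G₃/∂y − ∂G₂/∂z = 6
(∇×G)₂ = ∂G₁/∂z − ∂G₃/∂x = 4*z
(∇×G)₃ = ∂G₂/∂x − ∂G₁/∂y = -3*x^2 - 2*x
∇×G = (6, 4*z, -3*x^2 - 2*x)
At (1, -1, 2): (6, 8, -5).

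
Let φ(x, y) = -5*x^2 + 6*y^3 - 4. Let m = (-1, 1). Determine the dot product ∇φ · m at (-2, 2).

∂φ/∂x = -10*x
∂φ/∂y = 18*y^2
∇φ at (-2, 2) = (20, 72)
∇φ · m = (20)(-1) + (72)(1) = 52

52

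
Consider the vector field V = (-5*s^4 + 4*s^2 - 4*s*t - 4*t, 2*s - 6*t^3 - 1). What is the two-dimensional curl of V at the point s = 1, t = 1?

10

∂V₂/∂s = 2
∂V₁/∂t = -4*s - 4
Scalar curl = 4*s + 6
At (1, 1): 10.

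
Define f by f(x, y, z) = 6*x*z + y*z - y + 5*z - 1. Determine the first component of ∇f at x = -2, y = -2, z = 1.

6

(∇f)_1 = ∂f/∂x = 6*z
At (-2, -2, 1): 6.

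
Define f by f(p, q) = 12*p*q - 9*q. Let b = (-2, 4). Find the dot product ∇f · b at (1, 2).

∂f/∂p = 12*q
∂f/∂q = 12*p - 9
∇f at (1, 2) = (24, 3)
∇f · b = (24)(-2) + (3)(4) = -36

-36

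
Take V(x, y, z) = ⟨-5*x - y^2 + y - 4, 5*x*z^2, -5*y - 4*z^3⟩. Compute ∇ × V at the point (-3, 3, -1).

(-35, 0, 10)

(∇×V)₁ = ∂V₃/∂y − ∂V₂/∂z = -10*x*z - 5
(∇×V)₂ = ∂V₁/∂z − ∂V₃/∂x = 0
(∇×V)₃ = ∂V₂/∂x − ∂V₁/∂y = 2*y + 5*z^2 - 1
∇×V = (-10*x*z - 5, 0, 2*y + 5*z^2 - 1)
At (-3, 3, -1): (-35, 0, 10).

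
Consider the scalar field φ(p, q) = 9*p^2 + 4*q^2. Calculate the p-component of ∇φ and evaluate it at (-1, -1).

-18

(∇φ)_1 = ∂φ/∂p = 18*p
At (-1, -1): -18.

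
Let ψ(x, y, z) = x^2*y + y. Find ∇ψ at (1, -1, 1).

∂ψ/∂x = 2*x*y
∂ψ/∂y = x^2 + 1
∂ψ/∂z = 0
∇ψ = (2*x*y, x^2 + 1, 0)
At (1, -1, 1): (-2, 2, 0).

(-2, 2, 0)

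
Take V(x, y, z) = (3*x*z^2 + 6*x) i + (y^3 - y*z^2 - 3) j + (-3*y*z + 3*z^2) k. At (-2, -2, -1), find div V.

20

∂V₁/∂x = 3*z^2 + 6
∂V₂/∂y = 3*y^2 - z^2
∂V₃/∂z = -3*y + 6*z
∇·V = 3*y^2 - 3*y + 2*z^2 + 6*z + 6
At (-2, -2, -1): 20.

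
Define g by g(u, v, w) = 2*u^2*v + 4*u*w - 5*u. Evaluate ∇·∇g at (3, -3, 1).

∂²g/∂u² = 4*v
∂²g/∂v² = 0
∂²g/∂w² = 0
∇²g = 4*v
At (3, -3, 1): -12.

-12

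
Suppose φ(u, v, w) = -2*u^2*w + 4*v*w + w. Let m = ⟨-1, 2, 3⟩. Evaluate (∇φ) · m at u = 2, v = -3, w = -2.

∂φ/∂u = -4*u*w
∂φ/∂v = 4*w
∂φ/∂w = -2*u^2 + 4*v + 1
∇φ at (2, -3, -2) = (16, -8, -19)
∇φ · m = (16)(-1) + (-8)(2) + (-19)(3) = -89

-89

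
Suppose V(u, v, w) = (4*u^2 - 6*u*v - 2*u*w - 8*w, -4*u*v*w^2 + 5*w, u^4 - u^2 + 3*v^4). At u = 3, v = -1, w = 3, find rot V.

(-89, -116, 54)

(∇×V)₁ = ∂V₃/∂v − ∂V₂/∂w = 8*u*v*w + 12*v^3 - 5
(∇×V)₂ = ∂V₁/∂w − ∂V₃/∂u = -4*u^3 - 8
(∇×V)₃ = ∂V₂/∂u − ∂V₁/∂v = 6*u - 4*v*w^2
∇×V = (8*u*v*w + 12*v^3 - 5, -4*u^3 - 8, 6*u - 4*v*w^2)
At (3, -1, 3): (-89, -116, 54).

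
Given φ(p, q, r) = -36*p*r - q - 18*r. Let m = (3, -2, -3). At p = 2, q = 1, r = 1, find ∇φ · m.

∂φ/∂p = -36*r
∂φ/∂q = -1
∂φ/∂r = -36*p - 18
∇φ at (2, 1, 1) = (-36, -1, -90)
∇φ · m = (-36)(3) + (-1)(-2) + (-90)(-3) = 164

164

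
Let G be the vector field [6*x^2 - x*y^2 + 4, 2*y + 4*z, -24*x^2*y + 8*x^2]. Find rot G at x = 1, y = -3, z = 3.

(-28, -160, -6)

(∇×G)₁ = ∂G₃/∂y − ∂G₂/∂z = -24*x^2 - 4
(∇×G)₂ = ∂G₁/∂z − ∂G₃/∂x = 48*x*y - 16*x
(∇×G)₃ = ∂G₂/∂x − ∂G₁/∂y = 2*x*y
∇×G = (-24*x^2 - 4, 48*x*y - 16*x, 2*x*y)
At (1, -3, 3): (-28, -160, -6).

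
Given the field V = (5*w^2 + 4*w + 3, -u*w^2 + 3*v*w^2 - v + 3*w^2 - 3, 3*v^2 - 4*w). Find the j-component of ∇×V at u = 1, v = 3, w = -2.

-16

(∇×V)_2 = ∂V₁/∂w − ∂V₃/∂u
= 10*w + 4 − (0)
= 10*w + 4
At (1, 3, -2): -16.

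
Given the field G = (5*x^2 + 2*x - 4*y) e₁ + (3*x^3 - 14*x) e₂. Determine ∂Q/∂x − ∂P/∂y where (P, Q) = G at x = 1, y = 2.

-1

∂G₂/∂x = 9*x^2 - 14
∂G₁/∂y = -4
Scalar curl = 9*x^2 - 10
At (1, 2): -1.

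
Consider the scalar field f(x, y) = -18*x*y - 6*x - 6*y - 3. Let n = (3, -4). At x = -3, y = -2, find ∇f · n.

∂f/∂x = -18*y - 6
∂f/∂y = -18*x - 6
∇f at (-3, -2) = (30, 48)
∇f · n = (30)(3) + (48)(-4) = -102

-102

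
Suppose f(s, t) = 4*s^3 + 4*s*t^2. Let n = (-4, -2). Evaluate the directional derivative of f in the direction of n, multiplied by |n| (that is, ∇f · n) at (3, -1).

-400

∂f/∂s = 12*s^2 + 4*t^2
∂f/∂t = 8*s*t
∇f at (3, -1) = (112, -24)
∇f · n = (112)(-4) + (-24)(-2) = -400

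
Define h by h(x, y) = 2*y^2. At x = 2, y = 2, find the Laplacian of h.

4

∂²h/∂x² = 0
∂²h/∂y² = 4
∇²h = 4
At (2, 2): 4.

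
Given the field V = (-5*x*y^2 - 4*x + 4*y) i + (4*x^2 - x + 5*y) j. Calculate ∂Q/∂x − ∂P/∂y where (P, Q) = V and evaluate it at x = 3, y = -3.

∂V₂/∂x = 8*x - 1
∂V₁/∂y = -10*x*y + 4
Scalar curl = 10*x*y + 8*x - 5
At (3, -3): -71.

-71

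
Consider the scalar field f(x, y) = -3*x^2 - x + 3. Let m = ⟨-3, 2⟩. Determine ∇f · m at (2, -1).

39

∂f/∂x = -6*x - 1
∂f/∂y = 0
∇f at (2, -1) = (-13, 0)
∇f · m = (-13)(-3) + (0)(2) = 39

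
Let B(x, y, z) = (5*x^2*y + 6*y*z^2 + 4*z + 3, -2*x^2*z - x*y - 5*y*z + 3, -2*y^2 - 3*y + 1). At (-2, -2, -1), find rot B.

(∇×B)₁ = ∂B₃/∂y − ∂B₂/∂z = 2*x^2 + y - 3
(∇×B)₂ = ∂B₁/∂z − ∂B₃/∂x = 12*y*z + 4
(∇×B)₃ = ∂B₂/∂x − ∂B₁/∂y = -5*x^2 - 4*x*z - y - 6*z^2
∇×B = (2*x^2 + y - 3, 12*y*z + 4, -5*x^2 - 4*x*z - y - 6*z^2)
At (-2, -2, -1): (3, 28, -32).

(3, 28, -32)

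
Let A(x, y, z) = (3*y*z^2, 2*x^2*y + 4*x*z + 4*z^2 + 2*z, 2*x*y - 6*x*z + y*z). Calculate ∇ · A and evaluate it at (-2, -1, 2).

∂A₁/∂x = 0
∂A₂/∂y = 2*x^2
∂A₃/∂z = -6*x + y
∇·A = 2*x^2 - 6*x + y
At (-2, -1, 2): 19.

19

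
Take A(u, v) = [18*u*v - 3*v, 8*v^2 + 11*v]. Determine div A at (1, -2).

∂A₁/∂u = 18*v
∂A₂/∂v = 16*v + 11
∇·A = 34*v + 11
At (1, -2): -57.

-57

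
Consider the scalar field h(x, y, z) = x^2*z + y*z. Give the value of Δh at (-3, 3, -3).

-6

∂²h/∂x² = 2*z
∂²h/∂y² = 0
∂²h/∂z² = 0
∇²h = 2*z
At (-3, 3, -3): -6.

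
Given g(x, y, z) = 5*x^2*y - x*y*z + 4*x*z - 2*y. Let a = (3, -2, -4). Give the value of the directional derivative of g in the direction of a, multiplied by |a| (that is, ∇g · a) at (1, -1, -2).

-90

∂g/∂x = 10*x*y - y*z + 4*z
∂g/∂y = 5*x^2 - x*z - 2
∂g/∂z = -x*y + 4*x
∇g at (1, -1, -2) = (-20, 5, 5)
∇g · a = (-20)(3) + (5)(-2) + (5)(-4) = -90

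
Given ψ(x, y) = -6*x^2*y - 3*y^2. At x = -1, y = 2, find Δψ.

∂²ψ/∂x² = -12*y
∂²ψ/∂y² = -6
∇²ψ = -12*y - 6
At (-1, 2): -30.

-30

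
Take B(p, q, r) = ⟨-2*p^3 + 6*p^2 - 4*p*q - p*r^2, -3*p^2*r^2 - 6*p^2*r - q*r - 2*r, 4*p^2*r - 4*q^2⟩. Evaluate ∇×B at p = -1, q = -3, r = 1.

(35, 10, 14)

(∇×B)₁ = ∂B₃/∂q − ∂B₂/∂r = 6*p^2*r + 6*p^2 - 7*q + 2
(∇×B)₂ = ∂B₁/∂r − ∂B₃/∂p = -10*p*r
(∇×B)₃ = ∂B₂/∂p − ∂B₁/∂q = -6*p*r^2 - 12*p*r + 4*p
∇×B = (6*p^2*r + 6*p^2 - 7*q + 2, -10*p*r, -6*p*r^2 - 12*p*r + 4*p)
At (-1, -3, 1): (35, 10, 14).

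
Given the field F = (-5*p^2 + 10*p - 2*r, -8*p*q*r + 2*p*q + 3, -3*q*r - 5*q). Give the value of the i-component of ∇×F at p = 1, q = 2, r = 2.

5

(∇×F)_1 = ∂F₃/∂q − ∂F₂/∂r
= -3*r - 5 − (-8*p*q)
= 8*p*q - 3*r - 5
At (1, 2, 2): 5.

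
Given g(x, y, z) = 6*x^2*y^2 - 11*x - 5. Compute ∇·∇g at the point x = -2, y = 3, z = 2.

156

∂²g/∂x² = 12*y^2
∂²g/∂y² = 12*x^2
∂²g/∂z² = 0
∇²g = 12*x^2 + 12*y^2
At (-2, 3, 2): 156.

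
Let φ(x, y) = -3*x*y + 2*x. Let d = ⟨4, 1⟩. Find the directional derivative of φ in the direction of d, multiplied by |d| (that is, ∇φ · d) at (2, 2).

-22

∂φ/∂x = -3*y + 2
∂φ/∂y = -3*x
∇φ at (2, 2) = (-4, -6)
∇φ · d = (-4)(4) + (-6)(1) = -22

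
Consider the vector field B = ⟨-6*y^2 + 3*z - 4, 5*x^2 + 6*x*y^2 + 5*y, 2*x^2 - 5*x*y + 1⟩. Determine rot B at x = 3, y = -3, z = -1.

(∇×B)₁ = ∂B₃/∂y − ∂B₂/∂z = -5*x
(∇×B)₂ = ∂B₁/∂z − ∂B₃/∂x = -4*x + 5*y + 3
(∇×B)₃ = ∂B₂/∂x − ∂B₁/∂y = 10*x + 6*y^2 + 12*y
∇×B = (-5*x, -4*x + 5*y + 3, 10*x + 6*y^2 + 12*y)
At (3, -3, -1): (-15, -24, 48).

(-15, -24, 48)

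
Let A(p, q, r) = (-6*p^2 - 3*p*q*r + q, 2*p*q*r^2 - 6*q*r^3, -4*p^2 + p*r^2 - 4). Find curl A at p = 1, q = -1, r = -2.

(∇×A)₁ = ∂A₃/∂q − ∂A₂/∂r = -4*p*q*r + 18*q*r^2
(∇×A)₂ = ∂A₁/∂r − ∂A₃/∂p = -3*p*q + 8*p - r^2
(∇×A)₃ = ∂A₂/∂p − ∂A₁/∂q = 3*p*r + 2*q*r^2 - 1
∇×A = (-4*p*q*r + 18*q*r^2, -3*p*q + 8*p - r^2, 3*p*r + 2*q*r^2 - 1)
At (1, -1, -2): (-80, 7, -15).

(-80, 7, -15)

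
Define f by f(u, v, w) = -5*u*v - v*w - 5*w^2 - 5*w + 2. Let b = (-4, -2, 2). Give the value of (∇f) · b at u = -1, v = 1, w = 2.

∂f/∂u = -5*v
∂f/∂v = -5*u - w
∂f/∂w = -v - 10*w - 5
∇f at (-1, 1, 2) = (-5, 3, -26)
∇f · b = (-5)(-4) + (3)(-2) + (-26)(2) = -38

-38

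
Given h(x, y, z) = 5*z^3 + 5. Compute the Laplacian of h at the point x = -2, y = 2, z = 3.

∂²h/∂x² = 0
∂²h/∂y² = 0
∂²h/∂z² = 30*z
∇²h = 30*z
At (-2, 2, 3): 90.

90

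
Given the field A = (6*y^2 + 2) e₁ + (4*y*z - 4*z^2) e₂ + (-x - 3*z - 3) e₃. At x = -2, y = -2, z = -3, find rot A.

(-16, 1, 24)

(∇×A)₁ = ∂A₃/∂y − ∂A₂/∂z = -4*y + 8*z
(∇×A)₂ = ∂A₁/∂z − ∂A₃/∂x = 1
(∇×A)₃ = ∂A₂/∂x − ∂A₁/∂y = -12*y
∇×A = (-4*y + 8*z, 1, -12*y)
At (-2, -2, -3): (-16, 1, 24).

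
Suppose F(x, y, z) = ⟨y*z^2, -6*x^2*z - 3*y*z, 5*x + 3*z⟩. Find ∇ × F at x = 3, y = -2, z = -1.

(48, -1, 35)

(∇×F)₁ = ∂F₃/∂y − ∂F₂/∂z = 6*x^2 + 3*y
(∇×F)₂ = ∂F₁/∂z − ∂F₃/∂x = 2*y*z - 5
(∇×F)₃ = ∂F₂/∂x − ∂F₁/∂y = -12*x*z - z^2
∇×F = (6*x^2 + 3*y, 2*y*z - 5, -12*x*z - z^2)
At (3, -2, -1): (48, -1, 35).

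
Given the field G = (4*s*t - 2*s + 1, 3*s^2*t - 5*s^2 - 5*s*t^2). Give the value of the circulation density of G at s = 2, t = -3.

∂G₂/∂s = 6*s*t - 10*s - 5*t^2
∂G₁/∂t = 4*s
Scalar curl = 6*s*t - 14*s - 5*t^2
At (2, -3): -109.

-109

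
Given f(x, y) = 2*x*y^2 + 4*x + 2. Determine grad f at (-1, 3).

(22, -12)

∂f/∂x = 2*y^2 + 4
∂f/∂y = 4*x*y
∇f = (2*y^2 + 4, 4*x*y)
At (-1, 3): (22, -12).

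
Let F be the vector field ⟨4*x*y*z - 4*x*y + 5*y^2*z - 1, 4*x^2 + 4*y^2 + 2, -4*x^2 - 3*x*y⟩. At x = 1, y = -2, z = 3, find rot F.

(-3, 14, 60)

(∇×F)₁ = ∂F₃/∂y − ∂F₂/∂z = -3*x
(∇×F)₂ = ∂F₁/∂z − ∂F₃/∂x = 4*x*y + 8*x + 5*y^2 + 3*y
(∇×F)₃ = ∂F₂/∂x − ∂F₁/∂y = -4*x*z + 12*x - 10*y*z
∇×F = (-3*x, 4*x*y + 8*x + 5*y^2 + 3*y, -4*x*z + 12*x - 10*y*z)
At (1, -2, 3): (-3, 14, 60).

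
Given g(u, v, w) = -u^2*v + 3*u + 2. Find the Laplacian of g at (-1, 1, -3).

-2

∂²g/∂u² = -2*v
∂²g/∂v² = 0
∂²g/∂w² = 0
∇²g = -2*v
At (-1, 1, -3): -2.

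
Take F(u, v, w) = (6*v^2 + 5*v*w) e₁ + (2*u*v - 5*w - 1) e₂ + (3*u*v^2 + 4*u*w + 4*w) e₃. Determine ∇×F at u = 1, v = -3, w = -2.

(∇×F)₁ = ∂F₃/∂v − ∂F₂/∂w = 6*u*v + 5
(∇×F)₂ = ∂F₁/∂w − ∂F₃/∂u = -3*v^2 + 5*v - 4*w
(∇×F)₃ = ∂F₂/∂u − ∂F₁/∂v = -10*v - 5*w
∇×F = (6*u*v + 5, -3*v^2 + 5*v - 4*w, -10*v - 5*w)
At (1, -3, -2): (-13, -34, 40).

(-13, -34, 40)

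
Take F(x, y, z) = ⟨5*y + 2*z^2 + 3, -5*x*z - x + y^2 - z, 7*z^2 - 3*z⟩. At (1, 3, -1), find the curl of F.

(∇×F)₁ = ∂F₃/∂y − ∂F₂/∂z = 5*x + 1
(∇×F)₂ = ∂F₁/∂z − ∂F₃/∂x = 4*z
(∇×F)₃ = ∂F₂/∂x − ∂F₁/∂y = -5*z - 6
∇×F = (5*x + 1, 4*z, -5*z - 6)
At (1, 3, -1): (6, -4, -1).

(6, -4, -1)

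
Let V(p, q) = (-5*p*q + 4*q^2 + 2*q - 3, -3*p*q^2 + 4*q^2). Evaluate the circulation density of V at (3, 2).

∂V₂/∂p = -3*q^2
∂V₁/∂q = -5*p + 8*q + 2
Scalar curl = 5*p - 3*q^2 - 8*q - 2
At (3, 2): -15.

-15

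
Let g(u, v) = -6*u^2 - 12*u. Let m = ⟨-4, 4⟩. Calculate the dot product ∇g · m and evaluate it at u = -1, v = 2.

0

∂g/∂u = -12*u - 12
∂g/∂v = 0
∇g at (-1, 2) = (0, 0)
∇g · m = (0)(-4) + (0)(4) = 0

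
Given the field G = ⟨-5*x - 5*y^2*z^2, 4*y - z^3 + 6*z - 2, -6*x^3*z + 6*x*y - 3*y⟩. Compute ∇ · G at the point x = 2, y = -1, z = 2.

-49

∂G₁/∂x = -5
∂G₂/∂y = 4
∂G₃/∂z = -6*x^3
∇·G = -6*x^3 - 1
At (2, -1, 2): -49.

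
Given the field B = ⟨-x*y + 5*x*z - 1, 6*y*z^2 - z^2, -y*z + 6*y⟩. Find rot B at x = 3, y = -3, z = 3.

(117, 15, 3)

(∇×B)₁ = ∂B₃/∂y − ∂B₂/∂z = -12*y*z + z + 6
(∇×B)₂ = ∂B₁/∂z − ∂B₃/∂x = 5*x
(∇×B)₃ = ∂B₂/∂x − ∂B₁/∂y = x
∇×B = (-12*y*z + z + 6, 5*x, x)
At (3, -3, 3): (117, 15, 3).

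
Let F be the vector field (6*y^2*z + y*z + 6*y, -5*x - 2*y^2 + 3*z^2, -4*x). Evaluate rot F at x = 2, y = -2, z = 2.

(∇×F)₁ = ∂F₃/∂y − ∂F₂/∂z = -6*z
(∇×F)₂ = ∂F₁/∂z − ∂F₃/∂x = 6*y^2 + y + 4
(∇×F)₃ = ∂F₂/∂x − ∂F₁/∂y = -12*y*z - z - 11
∇×F = (-6*z, 6*y^2 + y + 4, -12*y*z - z - 11)
At (2, -2, 2): (-12, 26, 35).

(-12, 26, 35)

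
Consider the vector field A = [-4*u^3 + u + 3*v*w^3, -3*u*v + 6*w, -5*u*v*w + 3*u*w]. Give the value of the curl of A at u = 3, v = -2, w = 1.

(-21, -31, 3)

(∇×A)₁ = ∂A₃/∂v − ∂A₂/∂w = -5*u*w - 6
(∇×A)₂ = ∂A₁/∂w − ∂A₃/∂u = 9*v*w^2 + 5*v*w - 3*w
(∇×A)₃ = ∂A₂/∂u − ∂A₁/∂v = -3*v - 3*w^3
∇×A = (-5*u*w - 6, 9*v*w^2 + 5*v*w - 3*w, -3*v - 3*w^3)
At (3, -2, 1): (-21, -31, 3).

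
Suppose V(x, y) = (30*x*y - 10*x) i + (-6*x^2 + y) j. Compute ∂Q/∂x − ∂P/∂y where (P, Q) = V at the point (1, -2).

∂V₂/∂x = -12*x
∂V₁/∂y = 30*x
Scalar curl = -42*x
At (1, -2): -42.

-42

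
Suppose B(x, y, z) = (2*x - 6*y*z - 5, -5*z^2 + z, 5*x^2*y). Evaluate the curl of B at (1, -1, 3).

(∇×B)₁ = ∂B₃/∂y − ∂B₂/∂z = 5*x^2 + 10*z - 1
(∇×B)₂ = ∂B₁/∂z − ∂B₃/∂x = -10*x*y - 6*y
(∇×B)₃ = ∂B₂/∂x − ∂B₁/∂y = 6*z
∇×B = (5*x^2 + 10*z - 1, -10*x*y - 6*y, 6*z)
At (1, -1, 3): (34, 16, 18).

(34, 16, 18)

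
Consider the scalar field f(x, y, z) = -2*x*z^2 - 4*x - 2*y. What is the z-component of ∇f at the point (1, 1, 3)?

-12

(∇f)_3 = ∂f/∂z = -4*x*z
At (1, 1, 3): -12.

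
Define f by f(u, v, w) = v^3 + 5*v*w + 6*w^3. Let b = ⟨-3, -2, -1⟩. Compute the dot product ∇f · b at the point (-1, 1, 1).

∂f/∂u = 0
∂f/∂v = 3*v^2 + 5*w
∂f/∂w = 5*v + 18*w^2
∇f at (-1, 1, 1) = (0, 8, 23)
∇f · b = (0)(-3) + (8)(-2) + (23)(-1) = -39

-39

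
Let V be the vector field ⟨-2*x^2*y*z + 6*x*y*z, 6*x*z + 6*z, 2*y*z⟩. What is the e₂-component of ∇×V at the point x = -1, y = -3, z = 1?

24

(∇×V)_2 = ∂V₁/∂z − ∂V₃/∂x
= -2*x^2*y + 6*x*y − (0)
= -2*x^2*y + 6*x*y
At (-1, -3, 1): 24.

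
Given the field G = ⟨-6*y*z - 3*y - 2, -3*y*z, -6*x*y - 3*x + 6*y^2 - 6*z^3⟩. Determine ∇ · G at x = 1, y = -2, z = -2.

-66

∂G₁/∂x = 0
∂G₂/∂y = -3*z
∂G₃/∂z = -18*z^2
∇·G = -18*z^2 - 3*z
At (1, -2, -2): -66.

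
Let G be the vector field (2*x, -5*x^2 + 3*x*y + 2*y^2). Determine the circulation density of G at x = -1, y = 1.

13

∂G₂/∂x = -10*x + 3*y
∂G₁/∂y = 0
Scalar curl = -10*x + 3*y
At (-1, 1): 13.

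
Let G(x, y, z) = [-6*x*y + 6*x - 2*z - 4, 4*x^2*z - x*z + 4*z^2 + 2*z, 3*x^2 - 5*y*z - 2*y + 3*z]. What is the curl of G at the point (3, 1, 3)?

(-76, -20, 87)

(∇×G)₁ = ∂G₃/∂y − ∂G₂/∂z = -4*x^2 + x - 13*z - 4
(∇×G)₂ = ∂G₁/∂z − ∂G₃/∂x = -6*x - 2
(∇×G)₃ = ∂G₂/∂x − ∂G₁/∂y = 8*x*z + 6*x - z
∇×G = (-4*x^2 + x - 13*z - 4, -6*x - 2, 8*x*z + 6*x - z)
At (3, 1, 3): (-76, -20, 87).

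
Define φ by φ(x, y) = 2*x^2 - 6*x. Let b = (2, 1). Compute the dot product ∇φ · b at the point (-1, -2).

∂φ/∂x = 4*x - 6
∂φ/∂y = 0
∇φ at (-1, -2) = (-10, 0)
∇φ · b = (-10)(2) + (0)(1) = -20

-20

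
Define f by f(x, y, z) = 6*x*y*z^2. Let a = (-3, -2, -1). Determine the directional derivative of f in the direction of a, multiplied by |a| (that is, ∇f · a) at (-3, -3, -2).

∂f/∂x = 6*y*z^2
∂f/∂y = 6*x*z^2
∂f/∂z = 12*x*y*z
∇f at (-3, -3, -2) = (-72, -72, -216)
∇f · a = (-72)(-3) + (-72)(-2) + (-216)(-1) = 576

576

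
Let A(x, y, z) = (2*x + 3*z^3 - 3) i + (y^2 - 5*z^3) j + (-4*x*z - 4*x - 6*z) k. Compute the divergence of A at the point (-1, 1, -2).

∂A₁/∂x = 2
∂A₂/∂y = 2*y
∂A₃/∂z = -4*x - 6
∇·A = -4*x + 2*y - 4
At (-1, 1, -2): 2.

2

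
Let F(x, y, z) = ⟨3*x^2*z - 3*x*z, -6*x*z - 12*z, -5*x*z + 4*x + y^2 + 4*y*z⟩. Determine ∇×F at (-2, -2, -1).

(-8, 9, 6)

(∇×F)₁ = ∂F₃/∂y − ∂F₂/∂z = 6*x + 2*y + 4*z + 12
(∇×F)₂ = ∂F₁/∂z − ∂F₃/∂x = 3*x^2 - 3*x + 5*z - 4
(∇×F)₃ = ∂F₂/∂x − ∂F₁/∂y = -6*z
∇×F = (6*x + 2*y + 4*z + 12, 3*x^2 - 3*x + 5*z - 4, -6*z)
At (-2, -2, -1): (-8, 9, 6).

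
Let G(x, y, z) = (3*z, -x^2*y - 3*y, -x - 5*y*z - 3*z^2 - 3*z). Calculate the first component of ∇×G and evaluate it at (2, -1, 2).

-10

(∇×G)_1 = ∂G₃/∂y − ∂G₂/∂z
= -5*z − (0)
= -5*z
At (2, -1, 2): -10.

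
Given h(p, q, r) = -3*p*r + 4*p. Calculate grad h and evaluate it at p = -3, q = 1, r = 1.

∂h/∂p = -3*r + 4
∂h/∂q = 0
∂h/∂r = -3*p
∇h = (-3*r + 4, 0, -3*p)
At (-3, 1, 1): (1, 0, 9).

(1, 0, 9)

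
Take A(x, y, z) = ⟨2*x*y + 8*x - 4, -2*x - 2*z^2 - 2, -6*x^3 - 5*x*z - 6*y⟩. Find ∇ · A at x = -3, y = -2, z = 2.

19

∂A₁/∂x = 2*y + 8
∂A₂/∂y = 0
∂A₃/∂z = -5*x
∇·A = -5*x + 2*y + 8
At (-3, -2, 2): 19.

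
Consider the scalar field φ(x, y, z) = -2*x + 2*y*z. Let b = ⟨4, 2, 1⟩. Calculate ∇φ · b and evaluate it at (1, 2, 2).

∂φ/∂x = -2
∂φ/∂y = 2*z
∂φ/∂z = 2*y
∇φ at (1, 2, 2) = (-2, 4, 4)
∇φ · b = (-2)(4) + (4)(2) + (4)(1) = 4

4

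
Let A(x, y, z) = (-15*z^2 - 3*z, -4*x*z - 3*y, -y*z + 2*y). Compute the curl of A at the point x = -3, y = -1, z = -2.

(∇×A)₁ = ∂A₃/∂y − ∂A₂/∂z = 4*x - z + 2
(∇×A)₂ = ∂A₁/∂z − ∂A₃/∂x = -30*z - 3
(∇×A)₃ = ∂A₂/∂x − ∂A₁/∂y = -4*z
∇×A = (4*x - z + 2, -30*z - 3, -4*z)
At (-3, -1, -2): (-8, 57, 8).

(-8, 57, 8)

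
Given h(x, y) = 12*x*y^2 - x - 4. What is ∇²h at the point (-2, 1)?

-48

∂²h/∂x² = 0
∂²h/∂y² = 24*x
∇²h = 24*x
At (-2, 1): -48.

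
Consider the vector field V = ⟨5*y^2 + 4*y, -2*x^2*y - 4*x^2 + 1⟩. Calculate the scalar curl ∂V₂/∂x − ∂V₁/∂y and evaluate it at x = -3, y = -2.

16

∂V₂/∂x = -4*x*y - 8*x
∂V₁/∂y = 10*y + 4
Scalar curl = -4*x*y - 8*x - 10*y - 4
At (-3, -2): 16.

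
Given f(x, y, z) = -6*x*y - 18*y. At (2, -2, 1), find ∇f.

∂f/∂x = -6*y
∂f/∂y = -6*x - 18
∂f/∂z = 0
∇f = (-6*y, -6*x - 18, 0)
At (2, -2, 1): (12, -30, 0).

(12, -30, 0)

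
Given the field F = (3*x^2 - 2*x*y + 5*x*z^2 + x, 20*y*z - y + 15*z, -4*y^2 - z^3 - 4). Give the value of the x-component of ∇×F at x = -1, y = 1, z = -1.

-43

(∇×F)_1 = ∂F₃/∂y − ∂F₂/∂z
= -8*y − (20*y + 15)
= -28*y - 15
At (-1, 1, -1): -43.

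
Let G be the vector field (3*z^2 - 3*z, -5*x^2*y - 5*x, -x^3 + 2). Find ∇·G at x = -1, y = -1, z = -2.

-5

∂G₁/∂x = 0
∂G₂/∂y = -5*x^2
∂G₃/∂z = 0
∇·G = -5*x^2
At (-1, -1, -2): -5.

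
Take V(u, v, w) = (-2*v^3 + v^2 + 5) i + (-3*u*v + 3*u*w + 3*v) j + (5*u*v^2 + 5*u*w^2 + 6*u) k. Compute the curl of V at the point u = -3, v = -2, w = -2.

(∇×V)₁ = ∂V₃/∂v − ∂V₂/∂w = 10*u*v - 3*u
(∇×V)₂ = ∂V₁/∂w − ∂V₃/∂u = -5*v^2 - 5*w^2 - 6
(∇×V)₃ = ∂V₂/∂u − ∂V₁/∂v = 6*v^2 - 5*v + 3*w
∇×V = (10*u*v - 3*u, -5*v^2 - 5*w^2 - 6, 6*v^2 - 5*v + 3*w)
At (-3, -2, -2): (69, -46, 28).

(69, -46, 28)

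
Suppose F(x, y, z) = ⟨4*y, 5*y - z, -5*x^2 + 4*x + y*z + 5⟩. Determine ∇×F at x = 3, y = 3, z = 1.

(∇×F)₁ = ∂F₃/∂y − ∂F₂/∂z = z + 1
(∇×F)₂ = ∂F₁/∂z − ∂F₃/∂x = 10*x - 4
(∇×F)₃ = ∂F₂/∂x − ∂F₁/∂y = -4
∇×F = (z + 1, 10*x - 4, -4)
At (3, 3, 1): (2, 26, -4).

(2, 26, -4)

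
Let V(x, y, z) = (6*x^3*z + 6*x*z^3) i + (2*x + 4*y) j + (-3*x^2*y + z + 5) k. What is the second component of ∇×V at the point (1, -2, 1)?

12

(∇×V)_2 = ∂V₁/∂z − ∂V₃/∂x
= 6*x^3 + 18*x*z^2 − (-6*x*y)
= 6*x^3 + 6*x*y + 18*x*z^2
At (1, -2, 1): 12.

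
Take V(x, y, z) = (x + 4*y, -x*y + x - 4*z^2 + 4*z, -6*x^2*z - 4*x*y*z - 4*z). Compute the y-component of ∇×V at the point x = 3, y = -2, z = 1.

28

(∇×V)_2 = ∂V₁/∂z − ∂V₃/∂x
= 0 − (-12*x*z - 4*y*z)
= 12*x*z + 4*y*z
At (3, -2, 1): 28.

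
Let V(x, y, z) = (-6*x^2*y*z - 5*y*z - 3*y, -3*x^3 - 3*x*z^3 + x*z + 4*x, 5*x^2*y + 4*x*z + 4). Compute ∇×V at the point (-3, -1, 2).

(-60, 21, 22)

(∇×V)₁ = ∂V₃/∂y − ∂V₂/∂z = 5*x^2 + 9*x*z^2 - x
(∇×V)₂ = ∂V₁/∂z − ∂V₃/∂x = -6*x^2*y - 10*x*y - 5*y - 4*z
(∇×V)₃ = ∂V₂/∂x − ∂V₁/∂y = 6*x^2*z - 9*x^2 - 3*z^3 + 6*z + 7
∇×V = (5*x^2 + 9*x*z^2 - x, -6*x^2*y - 10*x*y - 5*y - 4*z, 6*x^2*z - 9*x^2 - 3*z^3 + 6*z + 7)
At (-3, -1, 2): (-60, 21, 22).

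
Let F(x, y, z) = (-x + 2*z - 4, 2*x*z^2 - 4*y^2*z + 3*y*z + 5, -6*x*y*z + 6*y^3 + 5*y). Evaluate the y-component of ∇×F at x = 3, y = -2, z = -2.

26

(∇×F)_2 = ∂F₁/∂z − ∂F₃/∂x
= 2 − (-6*y*z)
= 6*y*z + 2
At (3, -2, -2): 26.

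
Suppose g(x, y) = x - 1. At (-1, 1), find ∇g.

(1, 0)

∂g/∂x = 1
∂g/∂y = 0
∇g = (1, 0)
At (-1, 1): (1, 0).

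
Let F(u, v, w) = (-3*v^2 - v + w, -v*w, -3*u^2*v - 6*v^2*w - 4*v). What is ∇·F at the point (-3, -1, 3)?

-9

∂F₁/∂u = 0
∂F₂/∂v = -w
∂F₃/∂w = -6*v^2
∇·F = -6*v^2 - w
At (-3, -1, 3): -9.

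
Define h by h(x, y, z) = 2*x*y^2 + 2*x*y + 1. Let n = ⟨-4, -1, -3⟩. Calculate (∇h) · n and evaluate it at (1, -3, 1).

∂h/∂x = 2*y^2 + 2*y
∂h/∂y = 4*x*y + 2*x
∂h/∂z = 0
∇h at (1, -3, 1) = (12, -10, 0)
∇h · n = (12)(-4) + (-10)(-1) + (0)(-3) = -38

-38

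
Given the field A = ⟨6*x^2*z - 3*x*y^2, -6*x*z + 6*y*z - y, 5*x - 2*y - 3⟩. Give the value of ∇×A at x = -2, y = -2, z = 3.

(∇×A)₁ = ∂A₃/∂y − ∂A₂/∂z = 6*x - 6*y - 2
(∇×A)₂ = ∂A₁/∂z − ∂A₃/∂x = 6*x^2 - 5
(∇×A)₃ = ∂A₂/∂x − ∂A₁/∂y = 6*x*y - 6*z
∇×A = (6*x - 6*y - 2, 6*x^2 - 5, 6*x*y - 6*z)
At (-2, -2, 3): (-2, 19, 6).

(-2, 19, 6)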